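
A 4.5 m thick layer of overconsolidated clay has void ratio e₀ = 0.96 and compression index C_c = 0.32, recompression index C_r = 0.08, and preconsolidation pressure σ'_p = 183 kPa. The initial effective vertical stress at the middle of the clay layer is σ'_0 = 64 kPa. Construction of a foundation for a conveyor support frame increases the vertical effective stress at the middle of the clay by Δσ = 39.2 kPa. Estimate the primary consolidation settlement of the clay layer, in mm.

S_c ≈ 38.1 mm

Final effective stress: σ'_f = 64 + 39.2 = 103.2 kPa.
σ'_f = 103.2 ≤ σ'_p = 183 kPa, so the clay remains overconsolidated and only the recompression index applies:
S_c = C_r·H/(1+e₀)·log₁₀(σ'_f/σ'_0) = 0.08×4.5/1.96×log₁₀(103.2/64)
    = 0.18367 × 0.2075 = 0.03811 m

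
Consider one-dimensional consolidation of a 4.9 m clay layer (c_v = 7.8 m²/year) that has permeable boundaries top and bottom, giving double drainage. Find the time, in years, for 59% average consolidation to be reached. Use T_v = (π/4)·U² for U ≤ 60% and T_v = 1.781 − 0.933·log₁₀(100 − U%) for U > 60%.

Drainage path length: H_d = H/2 = 2.45 m (double drainage).
U ≤ 60%: T_v = (π/4)·U² = (π/4)×0.59² = 0.2734.
t = T_v·H_d²/c_v = 0.2734×2.45²/7.8 = 0.2104 years.

t ≈ 0.21 years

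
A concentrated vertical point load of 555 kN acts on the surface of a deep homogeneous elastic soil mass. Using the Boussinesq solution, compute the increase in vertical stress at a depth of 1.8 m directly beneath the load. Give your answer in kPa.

Δσ_z ≈ 81.8 kPa

Boussinesq vertical stress below a point load on an elastic half-space:
Δσ_z = 3P/(2πz²) · [1 + (r/z)²]^(−5/2)
r/z = 0/1.8 = 0; [1+(r/z)²]^(−5/2) = 1.
Δσ_z = 3×555/(2π×1.8²) × 1 = 81.788 × 1 = 81.79 kPa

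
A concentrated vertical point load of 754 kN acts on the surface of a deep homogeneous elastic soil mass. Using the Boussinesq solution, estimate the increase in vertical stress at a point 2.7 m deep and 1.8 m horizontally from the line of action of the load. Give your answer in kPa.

Boussinesq vertical stress below a point load on an elastic half-space:
Δσ_z = 3P/(2πz²) · [1 + (r/z)²]^(−5/2)
r/z = 1.8/2.7 = 0.66667; [1+(r/z)²]^(−5/2) = 0.39879.
Δσ_z = 3×754/(2π×2.7²) × 0.39879 = 49.384 × 0.39879 = 19.69 kPa

Δσ_z ≈ 19.7 kPa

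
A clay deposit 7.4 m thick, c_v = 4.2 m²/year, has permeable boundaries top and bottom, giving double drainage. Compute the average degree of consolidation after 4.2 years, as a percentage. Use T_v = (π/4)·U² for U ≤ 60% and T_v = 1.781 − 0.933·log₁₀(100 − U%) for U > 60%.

Drainage path length: H_d = H/2 = 3.7 m (double drainage).
T_v = c_v·t/H_d² = 4.2×4.2/3.7² = 1.2885.
T_v = 1.2885 corresponds to the U > 60% branch:
U = 1 − 10^((1.781 − T_v)/0.933)/100 = 0.9663

U ≈ 96.6 %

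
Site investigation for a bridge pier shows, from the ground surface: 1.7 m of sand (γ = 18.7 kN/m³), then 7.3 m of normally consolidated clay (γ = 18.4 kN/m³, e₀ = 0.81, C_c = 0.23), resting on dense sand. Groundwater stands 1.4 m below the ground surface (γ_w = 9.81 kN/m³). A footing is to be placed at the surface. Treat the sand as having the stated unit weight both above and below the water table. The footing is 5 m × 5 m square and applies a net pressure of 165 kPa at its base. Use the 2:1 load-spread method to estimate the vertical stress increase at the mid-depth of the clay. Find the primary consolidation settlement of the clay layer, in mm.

S_c ≈ 199 mm

Mid-depth of clay below the ground surface: z = 1.7 + 7.3/2 = 5.35 m.
Total vertical stress at mid-clay: σ_v = 18.7×1.7 + 18.4×3.65 = 98.95 kPa.
Pore pressure: u = 9.81×(5.35 − 1.4) = 38.75 kPa.
Initial effective stress: σ'_0 = σ_v − u = 98.95 − 38.75 = 60.2 kPa.
Stress increase at mid-clay by the 2:1 spreading method:
Δσ = qBL/((B+z)(L+z)) = 165×5×5/((5+5.35)(5+5.35)) = 38.507 kPa
Final effective stress: σ'_f = σ'_0 + Δσ = 60.2 + 38.507 = 98.707 kPa.
Normally consolidated clay, so the full stress increment lies on the virgin compression line:
S_c = C_c·H/(1+e₀)·log₁₀(σ'_f/σ'_0) = 0.23×7.3/(1+0.81)×log₁₀(98.707/60.2)
    = 0.92762 × 0.21475 = 0.1992 m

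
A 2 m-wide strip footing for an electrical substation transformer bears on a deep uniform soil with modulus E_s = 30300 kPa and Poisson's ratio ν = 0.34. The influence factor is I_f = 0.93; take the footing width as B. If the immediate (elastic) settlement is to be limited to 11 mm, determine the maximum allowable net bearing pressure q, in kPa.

S_e = q·B·(1−ν²)/E_s · I_f  ⇒  q = S_e·E_s / (B·(1−ν²)·I_f).
q = 0.011 × 30300 / (2 × 0.8844 × 0.93) = 202.6 kPa

q ≈ 203 kPa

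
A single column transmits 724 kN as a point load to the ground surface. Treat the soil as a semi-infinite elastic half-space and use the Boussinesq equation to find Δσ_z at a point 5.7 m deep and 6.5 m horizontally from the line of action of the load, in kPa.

Boussinesq vertical stress below a point load on an elastic half-space:
Δσ_z = 3P/(2πz²) · [1 + (r/z)²]^(−5/2)
r/z = 6.5/5.7 = 1.1404; [1+(r/z)²]^(−5/2) = 0.12459.
Δσ_z = 3×724/(2π×5.7²) × 0.12459 = 10.64 × 0.12459 = 1.326 kPa

Δσ_z ≈ 1.33 kPa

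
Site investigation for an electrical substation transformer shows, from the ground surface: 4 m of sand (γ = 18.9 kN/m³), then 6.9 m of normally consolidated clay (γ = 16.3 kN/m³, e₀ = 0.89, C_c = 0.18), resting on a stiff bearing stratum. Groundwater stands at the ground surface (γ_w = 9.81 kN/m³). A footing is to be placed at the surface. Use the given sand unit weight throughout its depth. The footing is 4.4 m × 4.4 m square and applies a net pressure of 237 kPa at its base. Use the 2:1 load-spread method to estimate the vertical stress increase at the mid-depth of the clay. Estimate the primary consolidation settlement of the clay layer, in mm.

Mid-depth of clay below the ground surface: z = 4 + 6.9/2 = 7.45 m.
Total vertical stress at mid-clay: σ_v = 18.9×4 + 16.3×3.45 = 131.84 kPa.
Pore pressure: u = 9.81×(7.45 − 0) = 73.085 kPa.
Initial effective stress: σ'_0 = σ_v − u = 131.84 − 73.085 = 58.755 kPa.
Stress increase at mid-clay by the 2:1 spreading method:
Δσ = qBL/((B+z)(L+z)) = 237×4.4×4.4/((4.4+7.45)(4.4+7.45)) = 32.675 kPa
Final effective stress: σ'_f = σ'_0 + Δσ = 58.755 + 32.675 = 91.43 kPa.
Normally consolidated clay, so the full stress increment lies on the virgin compression line:
S_c = C_c·H/(1+e₀)·log₁₀(σ'_f/σ'_0) = 0.18×6.9/(1+0.89)×log₁₀(91.43/58.755)
    = 0.65714 × 0.19204 = 0.1262 m

S_c ≈ 126 mm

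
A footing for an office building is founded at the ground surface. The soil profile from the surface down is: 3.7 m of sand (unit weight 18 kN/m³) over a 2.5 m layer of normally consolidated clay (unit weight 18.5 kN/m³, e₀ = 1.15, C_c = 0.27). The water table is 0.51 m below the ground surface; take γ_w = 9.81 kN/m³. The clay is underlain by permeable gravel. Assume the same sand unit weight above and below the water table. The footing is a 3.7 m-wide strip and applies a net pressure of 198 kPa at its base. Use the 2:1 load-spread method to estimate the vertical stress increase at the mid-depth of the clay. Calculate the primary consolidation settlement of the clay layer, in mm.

Mid-depth of clay below the ground surface: z = 3.7 + 2.5/2 = 4.95 m.
Total vertical stress at mid-clay: σ_v = 18×3.7 + 18.5×1.25 = 89.725 kPa.
Pore pressure: u = 9.81×(4.95 − 0.51) = 43.556 kPa.
Initial effective stress: σ'_0 = σ_v − u = 89.725 − 43.556 = 46.169 kPa.
Stress increase at mid-clay by the 2:1 spreading method:
Δσ = qB/(B+z) = 198×3.7/(3.7+4.95) = 84.694 kPa
Final effective stress: σ'_f = σ'_0 + Δσ = 46.169 + 84.694 = 130.86 kPa.
Normally consolidated clay, so the full stress increment lies on the virgin compression line:
S_c = C_c·H/(1+e₀)·log₁₀(σ'_f/σ'_0) = 0.27×2.5/(1+1.15)×log₁₀(130.86/46.169)
    = 0.31395 × 0.45246 = 0.142 m

S_c ≈ 142 mm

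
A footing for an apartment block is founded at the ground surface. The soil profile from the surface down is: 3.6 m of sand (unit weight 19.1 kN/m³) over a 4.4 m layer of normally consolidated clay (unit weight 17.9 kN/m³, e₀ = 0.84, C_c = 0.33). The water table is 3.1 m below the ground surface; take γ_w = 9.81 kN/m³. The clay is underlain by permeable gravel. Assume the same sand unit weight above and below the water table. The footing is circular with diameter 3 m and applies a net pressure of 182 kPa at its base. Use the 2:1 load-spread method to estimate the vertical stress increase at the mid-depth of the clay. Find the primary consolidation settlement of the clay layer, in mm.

Mid-depth of clay below the ground surface: z = 3.6 + 4.4/2 = 5.8 m.
Total vertical stress at mid-clay: σ_v = 19.1×3.6 + 17.9×2.2 = 108.14 kPa.
Pore pressure: u = 9.81×(5.8 − 3.1) = 26.487 kPa.
Initial effective stress: σ'_0 = σ_v − u = 108.14 − 26.487 = 81.653 kPa.
Stress increase at mid-clay by the 2:1 spreading method:
Δσ ≈ qD²/(D+z)² = 182×3²/(3+5.8)² = 21.152 kPa
Final effective stress: σ'_f = σ'_0 + Δσ = 81.653 + 21.152 = 102.81 kPa.
Normally consolidated clay, so the full stress increment lies on the virgin compression line:
S_c = C_c·H/(1+e₀)·log₁₀(σ'_f/σ'_0) = 0.33×4.4/(1+0.84)×log₁₀(102.81/81.653)
    = 0.78913 × 0.10006 = 0.07896 m

S_c ≈ 79 mm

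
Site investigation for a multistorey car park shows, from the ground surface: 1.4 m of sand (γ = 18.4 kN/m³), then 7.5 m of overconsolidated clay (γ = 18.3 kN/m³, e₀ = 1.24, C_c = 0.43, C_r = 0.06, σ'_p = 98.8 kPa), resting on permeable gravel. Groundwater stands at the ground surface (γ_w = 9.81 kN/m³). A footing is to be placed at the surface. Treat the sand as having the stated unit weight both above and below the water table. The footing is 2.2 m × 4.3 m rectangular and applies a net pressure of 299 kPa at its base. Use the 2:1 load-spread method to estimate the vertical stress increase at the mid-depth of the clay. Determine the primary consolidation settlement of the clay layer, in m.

S_c ≈ 0.0573 m

Mid-depth of clay below the ground surface: z = 1.4 + 7.5/2 = 5.15 m.
Total vertical stress at mid-clay: σ_v = 18.4×1.4 + 18.3×3.75 = 94.385 kPa.
Pore pressure: u = 9.81×(5.15 − 0) = 50.522 kPa.
Initial effective stress: σ'_0 = σ_v − u = 94.385 − 50.522 = 43.863 kPa.
Stress increase at mid-clay by the 2:1 spreading method:
Δσ = qBL/((B+z)(L+z)) = 299×2.2×4.3/((2.2+5.15)(4.3+5.15)) = 40.723 kPa
Final effective stress: σ'_f = 43.863 + 40.723 = 84.586 kPa.
σ'_f = 84.586 ≤ σ'_p = 98.8 kPa, so the clay remains overconsolidated and only the recompression index applies:
S_c = C_r·H/(1+e₀)·log₁₀(σ'_f/σ'_0) = 0.06×7.5/2.24×log₁₀(84.586/43.863)
    = 0.20089 × 0.2852 = 0.05729 m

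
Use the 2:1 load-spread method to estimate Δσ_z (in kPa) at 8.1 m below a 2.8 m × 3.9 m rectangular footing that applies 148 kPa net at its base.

Δσ_z ≈ 12.4 kPa

By the 2:1 method the load spreads at 1 horizontal : 2 vertical, so at depth z the loaded area has grown by z in each plan dimension:
Δσ = qBL/((B+z)(L+z)) = 148×2.8×3.9/((2.8+8.1)(3.9+8.1)) = 12.356 kPa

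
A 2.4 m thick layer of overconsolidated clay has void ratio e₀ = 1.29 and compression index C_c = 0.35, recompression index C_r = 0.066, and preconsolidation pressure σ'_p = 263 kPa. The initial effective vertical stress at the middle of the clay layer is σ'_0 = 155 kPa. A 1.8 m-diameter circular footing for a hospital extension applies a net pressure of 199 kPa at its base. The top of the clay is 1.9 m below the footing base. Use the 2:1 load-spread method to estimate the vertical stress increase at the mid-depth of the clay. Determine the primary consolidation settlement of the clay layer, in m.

S_c ≈ 0.0048 m

Mid-depth of clay below the footing base: z = 1.9 + 2.4/2 = 3.1 m.
Stress increase at mid-clay by the 2:1 spreading method:
Δσ ≈ qD²/(D+z)² = 199×1.8²/(1.8+3.1)² = 26.854 kPa
Final effective stress: σ'_f = 155 + 26.854 = 181.85 kPa.
σ'_f = 181.85 ≤ σ'_p = 263 kPa, so the clay remains overconsolidated and only the recompression index applies:
S_c = C_r·H/(1+e₀)·log₁₀(σ'_f/σ'_0) = 0.066×2.4/2.29×log₁₀(181.85/155)
    = 0.069168 × 0.069382 = 0.004799 m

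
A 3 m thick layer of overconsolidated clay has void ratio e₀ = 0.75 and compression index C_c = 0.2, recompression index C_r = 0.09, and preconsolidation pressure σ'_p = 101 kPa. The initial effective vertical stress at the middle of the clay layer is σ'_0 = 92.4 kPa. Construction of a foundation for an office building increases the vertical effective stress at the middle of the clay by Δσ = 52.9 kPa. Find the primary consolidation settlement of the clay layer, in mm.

S_c ≈ 60.1 mm

Final effective stress: σ'_f = 92.4 + 52.9 = 145.3 kPa.
σ'_f = 145.3 > σ'_p = 101 kPa, so the stress path crosses the preconsolidation pressure — recompression up to σ'_p, then virgin compression beyond:
S_c = H/(1+e₀)·[C_r·log₁₀(σ'_p/σ'_0) + C_c·log₁₀(σ'_f/σ'_p)]
    = 3/1.75 × [0.09×log₁₀(101/92.4) + 0.2×log₁₀(145.3/101)]
    = 1.7143 × [0.0034784 + 0.031589] = 0.06012 m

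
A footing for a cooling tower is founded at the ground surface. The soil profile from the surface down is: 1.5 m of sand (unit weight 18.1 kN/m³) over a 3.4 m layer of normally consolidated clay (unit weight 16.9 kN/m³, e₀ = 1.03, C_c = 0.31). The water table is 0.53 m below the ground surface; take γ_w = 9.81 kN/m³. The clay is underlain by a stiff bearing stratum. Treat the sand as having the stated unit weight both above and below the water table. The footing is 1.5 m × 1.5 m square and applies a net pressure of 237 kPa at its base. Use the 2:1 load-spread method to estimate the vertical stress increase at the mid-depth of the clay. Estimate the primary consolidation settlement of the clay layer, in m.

S_c ≈ 0.134 m

Mid-depth of clay below the ground surface: z = 1.5 + 3.4/2 = 3.2 m.
Total vertical stress at mid-clay: σ_v = 18.1×1.5 + 16.9×1.7 = 55.88 kPa.
Pore pressure: u = 9.81×(3.2 − 0.53) = 26.193 kPa.
Initial effective stress: σ'_0 = σ_v − u = 55.88 − 26.193 = 29.687 kPa.
Stress increase at mid-clay by the 2:1 spreading method:
Δσ = qBL/((B+z)(L+z)) = 237×1.5×1.5/((1.5+3.2)(1.5+3.2)) = 24.14 kPa
Final effective stress: σ'_f = σ'_0 + Δσ = 29.687 + 24.14 = 53.827 kPa.
Normally consolidated clay, so the full stress increment lies on the virgin compression line:
S_c = C_c·H/(1+e₀)·log₁₀(σ'_f/σ'_0) = 0.31×3.4/(1+1.03)×log₁₀(53.827/29.687)
    = 0.51921 × 0.25843 = 0.1342 m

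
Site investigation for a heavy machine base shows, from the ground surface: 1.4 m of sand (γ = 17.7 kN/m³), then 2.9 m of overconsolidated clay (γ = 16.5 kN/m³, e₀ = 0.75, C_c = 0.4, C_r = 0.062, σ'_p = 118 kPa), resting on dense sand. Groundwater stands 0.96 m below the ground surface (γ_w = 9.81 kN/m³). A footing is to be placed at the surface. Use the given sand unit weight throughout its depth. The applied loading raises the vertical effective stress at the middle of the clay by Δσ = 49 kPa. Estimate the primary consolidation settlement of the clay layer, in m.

Mid-depth of clay below the ground surface: z = 1.4 + 2.9/2 = 2.85 m.
Total vertical stress at mid-clay: σ_v = 17.7×1.4 + 16.5×1.45 = 48.705 kPa.
Pore pressure: u = 9.81×(2.85 − 0.96) = 18.541 kPa.
Initial effective stress: σ'_0 = σ_v − u = 48.705 − 18.541 = 30.164 kPa.
Final effective stress: σ'_f = 30.164 + 49 = 79.164 kPa.
σ'_f = 79.164 ≤ σ'_p = 118 kPa, so the clay remains overconsolidated and only the recompression index applies:
S_c = C_r·H/(1+e₀)·log₁₀(σ'_f/σ'_0) = 0.062×2.9/1.75×log₁₀(79.164/30.164)
    = 0.10274 × 0.41904 = 0.04305 m

S_c ≈ 0.0431 m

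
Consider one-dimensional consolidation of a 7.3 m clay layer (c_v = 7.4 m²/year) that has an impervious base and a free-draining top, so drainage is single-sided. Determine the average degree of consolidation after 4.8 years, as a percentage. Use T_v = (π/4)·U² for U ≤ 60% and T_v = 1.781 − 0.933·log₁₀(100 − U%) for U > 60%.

U ≈ 84.4 %

Drainage path length: H_d = H = 7.3 m (single drainage).
T_v = c_v·t/H_d² = 7.4×4.8/7.3² = 0.66654.
T_v = 0.66654 corresponds to the U > 60% branch:
U = 1 − 10^((1.781 − T_v)/0.933)/100 = 0.8435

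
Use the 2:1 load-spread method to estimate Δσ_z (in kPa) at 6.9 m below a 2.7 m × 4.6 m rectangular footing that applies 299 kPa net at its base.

By the 2:1 method the load spreads at 1 horizontal : 2 vertical, so at depth z the loaded area has grown by z in each plan dimension:
Δσ = qBL/((B+z)(L+z)) = 299×2.7×4.6/((2.7+6.9)(4.6+6.9)) = 33.637 kPa

Δσ_z ≈ 33.6 kPa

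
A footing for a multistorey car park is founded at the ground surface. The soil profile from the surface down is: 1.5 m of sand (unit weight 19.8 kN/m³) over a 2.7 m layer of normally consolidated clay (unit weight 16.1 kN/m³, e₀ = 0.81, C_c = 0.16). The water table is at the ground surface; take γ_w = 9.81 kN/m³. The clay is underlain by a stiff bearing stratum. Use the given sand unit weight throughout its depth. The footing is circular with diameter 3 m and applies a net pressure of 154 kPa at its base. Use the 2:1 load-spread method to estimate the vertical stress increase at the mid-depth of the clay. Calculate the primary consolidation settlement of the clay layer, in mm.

Mid-depth of clay below the ground surface: z = 1.5 + 2.7/2 = 2.85 m.
Total vertical stress at mid-clay: σ_v = 19.8×1.5 + 16.1×1.35 = 51.435 kPa.
Pore pressure: u = 9.81×(2.85 − 0) = 27.959 kPa.
Initial effective stress: σ'_0 = σ_v − u = 51.435 − 27.959 = 23.476 kPa.
Stress increase at mid-clay by the 2:1 spreading method:
Δσ ≈ qD²/(D+z)² = 154×3²/(3+2.85)² = 40.5 kPa
Final effective stress: σ'_f = σ'_0 + Δσ = 23.476 + 40.5 = 63.976 kPa.
Normally consolidated clay, so the full stress increment lies on the virgin compression line:
S_c = C_c·H/(1+e₀)·log₁₀(σ'_f/σ'_0) = 0.16×2.7/(1+0.81)×log₁₀(63.976/23.476)
    = 0.23867 × 0.43539 = 0.1039 m

S_c ≈ 104 mm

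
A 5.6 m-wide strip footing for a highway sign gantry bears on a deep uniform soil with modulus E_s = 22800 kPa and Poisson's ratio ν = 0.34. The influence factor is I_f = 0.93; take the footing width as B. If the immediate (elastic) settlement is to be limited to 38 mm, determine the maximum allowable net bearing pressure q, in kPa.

S_e = q·B·(1−ν²)/E_s · I_f  ⇒  q = S_e·E_s / (B·(1−ν²)·I_f).
q = 0.038 × 22800 / (5.6 × 0.8844 × 0.93) = 188.1 kPa

q ≈ 188 kPa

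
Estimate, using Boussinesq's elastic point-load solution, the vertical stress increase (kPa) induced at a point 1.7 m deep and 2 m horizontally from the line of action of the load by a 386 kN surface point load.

Δσ_z ≈ 7.27 kPa

Boussinesq vertical stress below a point load on an elastic half-space:
Δσ_z = 3P/(2πz²) · [1 + (r/z)²]^(−5/2)
r/z = 2/1.7 = 1.1765; [1+(r/z)²]^(−5/2) = 0.11395.
Δσ_z = 3×386/(2π×1.7²) × 0.11395 = 63.772 × 0.11395 = 7.267 kPa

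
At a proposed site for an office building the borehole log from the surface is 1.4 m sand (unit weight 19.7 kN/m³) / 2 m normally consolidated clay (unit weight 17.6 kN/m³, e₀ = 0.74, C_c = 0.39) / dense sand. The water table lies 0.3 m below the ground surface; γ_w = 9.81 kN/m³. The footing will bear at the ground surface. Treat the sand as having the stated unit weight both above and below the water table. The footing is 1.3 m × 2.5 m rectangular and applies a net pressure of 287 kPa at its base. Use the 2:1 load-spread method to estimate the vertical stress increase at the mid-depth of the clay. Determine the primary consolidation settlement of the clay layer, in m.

S_c ≈ 0.22 m

Mid-depth of clay below the ground surface: z = 1.4 + 2/2 = 2.4 m.
Total vertical stress at mid-clay: σ_v = 19.7×1.4 + 17.6×1 = 45.18 kPa.
Pore pressure: u = 9.81×(2.4 − 0.3) = 20.601 kPa.
Initial effective stress: σ'_0 = σ_v − u = 45.18 − 20.601 = 24.579 kPa.
Stress increase at mid-clay by the 2:1 spreading method:
Δσ = qBL/((B+z)(L+z)) = 287×1.3×2.5/((1.3+2.4)(2.5+2.4)) = 51.448 kPa
Final effective stress: σ'_f = σ'_0 + Δσ = 24.579 + 51.448 = 76.027 kPa.
Normally consolidated clay, so the full stress increment lies on the virgin compression line:
S_c = C_c·H/(1+e₀)·log₁₀(σ'_f/σ'_0) = 0.39×2/(1+0.74)×log₁₀(76.027/24.579)
    = 0.44828 × 0.4904 = 0.2198 m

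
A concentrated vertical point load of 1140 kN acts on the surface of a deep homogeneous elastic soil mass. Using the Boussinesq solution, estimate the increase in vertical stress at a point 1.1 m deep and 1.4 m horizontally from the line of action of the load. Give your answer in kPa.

Δσ_z ≈ 40.5 kPa

Boussinesq vertical stress below a point load on an elastic half-space:
Δσ_z = 3P/(2πz²) · [1 + (r/z)²]^(−5/2)
r/z = 1.4/1.1 = 1.2727; [1+(r/z)²]^(−5/2) = 0.090015.
Δσ_z = 3×1140/(2π×1.1²) × 0.090015 = 449.84 × 0.090015 = 40.49 kPa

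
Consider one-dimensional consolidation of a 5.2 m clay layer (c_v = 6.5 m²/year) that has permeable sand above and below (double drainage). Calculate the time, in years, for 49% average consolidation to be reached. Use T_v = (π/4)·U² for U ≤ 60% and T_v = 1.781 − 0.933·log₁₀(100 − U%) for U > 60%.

Drainage path length: H_d = H/2 = 2.6 m (double drainage).
U ≤ 60%: T_v = (π/4)·U² = (π/4)×0.49² = 0.18857.
t = T_v·H_d²/c_v = 0.18857×2.6²/6.5 = 0.1961 years.

t ≈ 0.196 years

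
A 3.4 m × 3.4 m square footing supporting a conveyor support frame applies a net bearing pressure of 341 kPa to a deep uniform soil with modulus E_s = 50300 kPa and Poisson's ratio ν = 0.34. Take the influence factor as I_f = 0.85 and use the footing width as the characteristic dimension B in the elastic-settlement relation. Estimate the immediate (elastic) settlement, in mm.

Immediate (elastic) settlement: S_e = q·B·(1−ν²)/E_s · I_f.
S_e = 341 × 3.4 × (1 − 0.34²) / 50300 × 0.85
    = 341 × 3.4 × 0.8844 / 50300 × 0.85
    = 0.01733 m = 17.33 mm

S_e ≈ 17.3 mm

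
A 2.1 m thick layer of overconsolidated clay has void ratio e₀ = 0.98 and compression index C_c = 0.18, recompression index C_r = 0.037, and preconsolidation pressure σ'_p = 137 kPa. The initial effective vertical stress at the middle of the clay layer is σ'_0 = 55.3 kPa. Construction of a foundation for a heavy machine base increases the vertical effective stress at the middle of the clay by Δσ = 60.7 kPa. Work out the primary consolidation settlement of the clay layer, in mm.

S_c ≈ 12.6 mm

Final effective stress: σ'_f = 55.3 + 60.7 = 116 kPa.
σ'_f = 116 ≤ σ'_p = 137 kPa, so the clay remains overconsolidated and only the recompression index applies:
S_c = C_r·H/(1+e₀)·log₁₀(σ'_f/σ'_0) = 0.037×2.1/1.98×log₁₀(116/55.3)
    = 0.039242 × 0.32173 = 0.01263 m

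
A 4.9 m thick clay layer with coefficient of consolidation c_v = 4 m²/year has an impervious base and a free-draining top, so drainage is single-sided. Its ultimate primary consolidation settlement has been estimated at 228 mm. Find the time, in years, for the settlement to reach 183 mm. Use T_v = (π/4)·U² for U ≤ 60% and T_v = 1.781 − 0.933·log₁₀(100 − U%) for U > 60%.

t ≈ 3.44 years

Drainage path length: H_d = H = 4.9 m (single drainage).
U = S(t)/S_ult = 183/228 = 0.8026.
U > 60%: T_v = 1.781 − 0.933·log₁₀(100 − 80.263) = 0.57251.
t = T_v·H_d²/c_v = 0.57251×4.9²/4 = 3.436 years.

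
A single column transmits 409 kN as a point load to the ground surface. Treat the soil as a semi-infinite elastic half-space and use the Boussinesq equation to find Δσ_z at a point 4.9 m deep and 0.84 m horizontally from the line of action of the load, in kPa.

Boussinesq vertical stress below a point load on an elastic half-space:
Δσ_z = 3P/(2πz²) · [1 + (r/z)²]^(−5/2)
r/z = 0.84/4.9 = 0.17143; [1+(r/z)²]^(−5/2) = 0.93015.
Δσ_z = 3×409/(2π×4.9²) × 0.93015 = 8.1334 × 0.93015 = 7.565 kPa

Δσ_z ≈ 7.57 kPa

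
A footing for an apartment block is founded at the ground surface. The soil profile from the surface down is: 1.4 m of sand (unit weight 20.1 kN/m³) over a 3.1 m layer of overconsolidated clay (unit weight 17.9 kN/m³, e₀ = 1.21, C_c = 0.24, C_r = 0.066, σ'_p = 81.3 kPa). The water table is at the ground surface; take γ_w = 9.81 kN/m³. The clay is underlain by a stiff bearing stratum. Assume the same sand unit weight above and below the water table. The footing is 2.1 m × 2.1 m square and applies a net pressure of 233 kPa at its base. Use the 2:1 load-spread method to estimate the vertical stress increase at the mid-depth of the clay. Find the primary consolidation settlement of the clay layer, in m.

Mid-depth of clay below the ground surface: z = 1.4 + 3.1/2 = 2.95 m.
Total vertical stress at mid-clay: σ_v = 20.1×1.4 + 17.9×1.55 = 55.885 kPa.
Pore pressure: u = 9.81×(2.95 − 0) = 28.94 kPa.
Initial effective stress: σ'_0 = σ_v − u = 55.885 − 28.94 = 26.945 kPa.
Stress increase at mid-clay by the 2:1 spreading method:
Δσ = qBL/((B+z)(L+z)) = 233×2.1×2.1/((2.1+2.95)(2.1+2.95)) = 40.291 kPa
Final effective stress: σ'_f = 26.945 + 40.291 = 67.236 kPa.
σ'_f = 67.236 ≤ σ'_p = 81.3 kPa, so the clay remains overconsolidated and only the recompression index applies:
S_c = C_r·H/(1+e₀)·log₁₀(σ'_f/σ'_0) = 0.066×3.1/2.21×log₁₀(67.236/26.945)
    = 0.092578 × 0.39712 = 0.03676 m

S_c ≈ 0.0368 m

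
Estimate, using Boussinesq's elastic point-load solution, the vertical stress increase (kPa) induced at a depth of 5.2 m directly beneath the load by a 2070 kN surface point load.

Boussinesq vertical stress below a point load on an elastic half-space:
Δσ_z = 3P/(2πz²) · [1 + (r/z)²]^(−5/2)
r/z = 0/5.2 = 0; [1+(r/z)²]^(−5/2) = 1.
Δσ_z = 3×2070/(2π×5.2²) × 1 = 36.551 × 1 = 36.55 kPa

Δσ_z ≈ 36.6 kPa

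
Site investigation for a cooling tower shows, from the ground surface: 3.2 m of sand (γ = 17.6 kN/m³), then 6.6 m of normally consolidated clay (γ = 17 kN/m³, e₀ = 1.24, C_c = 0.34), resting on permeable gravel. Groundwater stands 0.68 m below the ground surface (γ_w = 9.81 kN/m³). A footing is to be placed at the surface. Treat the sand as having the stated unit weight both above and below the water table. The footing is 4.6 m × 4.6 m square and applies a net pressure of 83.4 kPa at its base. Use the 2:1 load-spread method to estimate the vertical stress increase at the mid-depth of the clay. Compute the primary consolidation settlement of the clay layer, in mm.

Mid-depth of clay below the ground surface: z = 3.2 + 6.6/2 = 6.5 m.
Total vertical stress at mid-clay: σ_v = 17.6×3.2 + 17×3.3 = 112.42 kPa.
Pore pressure: u = 9.81×(6.5 − 0.68) = 57.094 kPa.
Initial effective stress: σ'_0 = σ_v − u = 112.42 − 57.094 = 55.326 kPa.
Stress increase at mid-clay by the 2:1 spreading method:
Δσ = qBL/((B+z)(L+z)) = 83.4×4.6×4.6/((4.6+6.5)(4.6+6.5)) = 14.323 kPa
Final effective stress: σ'_f = σ'_0 + Δσ = 55.326 + 14.323 = 69.649 kPa.
Normally consolidated clay, so the full stress increment lies on the virgin compression line:
S_c = C_c·H/(1+e₀)·log₁₀(σ'_f/σ'_0) = 0.34×6.6/(1+1.24)×log₁₀(69.649/55.326)
    = 1.0018 × 0.099986 = 0.1002 m

S_c ≈ 100 mm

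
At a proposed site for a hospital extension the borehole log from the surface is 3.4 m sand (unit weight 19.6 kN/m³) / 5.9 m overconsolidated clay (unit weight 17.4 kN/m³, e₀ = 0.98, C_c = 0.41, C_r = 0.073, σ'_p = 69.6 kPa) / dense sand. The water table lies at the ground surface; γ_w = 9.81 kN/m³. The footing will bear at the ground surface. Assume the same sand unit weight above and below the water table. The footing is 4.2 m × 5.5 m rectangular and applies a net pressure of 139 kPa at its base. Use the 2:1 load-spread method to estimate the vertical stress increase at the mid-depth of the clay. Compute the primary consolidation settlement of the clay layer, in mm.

Mid-depth of clay below the ground surface: z = 3.4 + 5.9/2 = 6.35 m.
Total vertical stress at mid-clay: σ_v = 19.6×3.4 + 17.4×2.95 = 117.97 kPa.
Pore pressure: u = 9.81×(6.35 − 0) = 62.294 kPa.
Initial effective stress: σ'_0 = σ_v − u = 117.97 − 62.294 = 55.676 kPa.
Stress increase at mid-clay by the 2:1 spreading method:
Δσ = qBL/((B+z)(L+z)) = 139×4.2×5.5/((4.2+6.35)(5.5+6.35)) = 25.684 kPa
Final effective stress: σ'_f = 55.676 + 25.684 = 81.36 kPa.
σ'_f = 81.36 > σ'_p = 69.6 kPa, so the stress path crosses the preconsolidation pressure — recompression up to σ'_p, then virgin compression beyond:
S_c = H/(1+e₀)·[C_r·log₁₀(σ'_p/σ'_0) + C_c·log₁₀(σ'_f/σ'_p)]
    = 5.9/1.98 × [0.073×log₁₀(69.6/55.676) + 0.41×log₁₀(81.36/69.6)]
    = 2.9798 × [0.0070767 + 0.027799] = 0.1039 m

S_c ≈ 104 mm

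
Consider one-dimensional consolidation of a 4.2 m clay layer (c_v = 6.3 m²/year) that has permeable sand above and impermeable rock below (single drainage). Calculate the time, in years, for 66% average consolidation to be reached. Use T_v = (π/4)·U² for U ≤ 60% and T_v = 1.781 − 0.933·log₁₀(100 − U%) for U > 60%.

Drainage path length: H_d = H = 4.2 m (single drainage).
U > 60%: T_v = 1.781 − 0.933·log₁₀(100 − 66) = 0.35213.
t = T_v·H_d²/c_v = 0.35213×4.2²/6.3 = 0.986 years.

t ≈ 0.986 years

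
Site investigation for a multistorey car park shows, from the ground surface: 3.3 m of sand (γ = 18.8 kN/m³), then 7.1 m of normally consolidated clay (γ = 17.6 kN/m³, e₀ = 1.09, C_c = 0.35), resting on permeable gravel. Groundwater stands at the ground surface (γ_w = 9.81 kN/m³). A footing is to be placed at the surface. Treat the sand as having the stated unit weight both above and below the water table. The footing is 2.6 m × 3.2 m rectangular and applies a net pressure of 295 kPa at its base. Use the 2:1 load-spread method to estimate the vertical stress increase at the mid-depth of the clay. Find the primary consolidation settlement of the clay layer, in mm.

S_c ≈ 192 mm

Mid-depth of clay below the ground surface: z = 3.3 + 7.1/2 = 6.85 m.
Total vertical stress at mid-clay: σ_v = 18.8×3.3 + 17.6×3.55 = 124.52 kPa.
Pore pressure: u = 9.81×(6.85 − 0) = 67.198 kPa.
Initial effective stress: σ'_0 = σ_v − u = 124.52 − 67.198 = 57.322 kPa.
Stress increase at mid-clay by the 2:1 spreading method:
Δσ = qBL/((B+z)(L+z)) = 295×2.6×3.2/((2.6+6.85)(3.2+6.85)) = 25.843 kPa
Final effective stress: σ'_f = σ'_0 + Δσ = 57.322 + 25.843 = 83.165 kPa.
Normally consolidated clay, so the full stress increment lies on the virgin compression line:
S_c = C_c·H/(1+e₀)·log₁₀(σ'_f/σ'_0) = 0.35×7.1/(1+1.09)×log₁₀(83.165/57.322)
    = 1.189 × 0.16162 = 0.1922 m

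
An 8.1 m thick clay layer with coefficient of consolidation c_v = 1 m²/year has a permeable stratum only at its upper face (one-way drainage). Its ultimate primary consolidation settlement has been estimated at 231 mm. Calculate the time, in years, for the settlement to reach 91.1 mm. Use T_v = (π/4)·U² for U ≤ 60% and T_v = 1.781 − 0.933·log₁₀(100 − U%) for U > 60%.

t ≈ 8.01 years

Drainage path length: H_d = H = 8.1 m (single drainage).
U = S(t)/S_ult = 91.1/231 = 0.3944.
U ≤ 60%: T_v = (π/4)·U² = (π/4)×0.39437² = 0.12215.
t = T_v·H_d²/c_v = 0.12215×8.1²/1 = 8.014 years.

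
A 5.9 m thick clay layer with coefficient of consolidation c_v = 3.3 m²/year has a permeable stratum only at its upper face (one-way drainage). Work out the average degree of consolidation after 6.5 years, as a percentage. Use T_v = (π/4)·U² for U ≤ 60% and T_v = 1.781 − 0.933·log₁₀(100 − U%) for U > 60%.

U ≈ 82.3 %

Drainage path length: H_d = H = 5.9 m (single drainage).
T_v = c_v·t/H_d² = 3.3×6.5/5.9² = 0.6162.
T_v = 0.6162 corresponds to the U > 60% branch:
U = 1 − 10^((1.781 − T_v)/0.933)/100 = 0.8228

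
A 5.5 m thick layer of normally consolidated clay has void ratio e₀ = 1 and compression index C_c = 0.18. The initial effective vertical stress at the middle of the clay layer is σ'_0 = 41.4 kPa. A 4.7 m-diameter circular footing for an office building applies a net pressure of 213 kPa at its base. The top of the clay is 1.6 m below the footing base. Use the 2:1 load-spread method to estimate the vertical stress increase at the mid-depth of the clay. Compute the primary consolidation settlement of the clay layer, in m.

S_c ≈ 0.187 m

Mid-depth of clay below the footing base: z = 1.6 + 5.5/2 = 4.35 m.
Stress increase at mid-clay by the 2:1 spreading method:
Δσ ≈ qD²/(D+z)² = 213×4.7²/(4.7+4.35)² = 57.448 kPa
Final effective stress: σ'_f = σ'_0 + Δσ = 41.4 + 57.448 = 98.848 kPa.
Normally consolidated clay, so the full stress increment lies on the virgin compression line:
S_c = C_c·H/(1+e₀)·log₁₀(σ'_f/σ'_0) = 0.18×5.5/(1+1)×log₁₀(98.848/41.4)
    = 0.495 × 0.37797 = 0.1871 m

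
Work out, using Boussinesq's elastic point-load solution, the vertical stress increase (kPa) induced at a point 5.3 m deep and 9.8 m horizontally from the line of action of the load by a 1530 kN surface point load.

Δσ_z ≈ 0.634 kPa

Boussinesq vertical stress below a point load on an elastic half-space:
Δσ_z = 3P/(2πz²) · [1 + (r/z)²]^(−5/2)
r/z = 9.8/5.3 = 1.8491; [1+(r/z)²]^(−5/2) = 0.024361.
Δσ_z = 3×1530/(2π×5.3²) × 0.024361 = 26.006 × 0.024361 = 0.6335 kPa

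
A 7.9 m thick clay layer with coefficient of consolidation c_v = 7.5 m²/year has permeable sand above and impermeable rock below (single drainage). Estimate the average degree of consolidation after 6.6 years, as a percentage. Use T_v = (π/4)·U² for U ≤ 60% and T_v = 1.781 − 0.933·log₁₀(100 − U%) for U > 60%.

Drainage path length: H_d = H = 7.9 m (single drainage).
T_v = c_v·t/H_d² = 7.5×6.6/7.9² = 0.79314.
T_v = 0.79314 corresponds to the U > 60% branch:
U = 1 − 10^((1.781 − T_v)/0.933)/100 = 0.8855

U ≈ 88.6 %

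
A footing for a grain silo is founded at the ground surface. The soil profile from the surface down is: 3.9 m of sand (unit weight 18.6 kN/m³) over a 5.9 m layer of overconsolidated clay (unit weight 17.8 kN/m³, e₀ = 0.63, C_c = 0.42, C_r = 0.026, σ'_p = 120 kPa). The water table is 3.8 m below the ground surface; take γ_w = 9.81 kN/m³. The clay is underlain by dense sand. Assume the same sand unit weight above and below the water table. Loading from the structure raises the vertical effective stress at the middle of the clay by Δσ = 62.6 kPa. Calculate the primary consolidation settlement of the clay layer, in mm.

Mid-depth of clay below the ground surface: z = 3.9 + 5.9/2 = 6.85 m.
Total vertical stress at mid-clay: σ_v = 18.6×3.9 + 17.8×2.95 = 125.05 kPa.
Pore pressure: u = 9.81×(6.85 − 3.8) = 29.921 kPa.
Initial effective stress: σ'_0 = σ_v − u = 125.05 − 29.921 = 95.129 kPa.
Final effective stress: σ'_f = 95.129 + 62.6 = 157.73 kPa.
σ'_f = 157.73 > σ'_p = 120 kPa, so the stress path crosses the preconsolidation pressure — recompression up to σ'_p, then virgin compression beyond:
S_c = H/(1+e₀)·[C_r·log₁₀(σ'_p/σ'_0) + C_c·log₁₀(σ'_f/σ'_p)]
    = 5.9/1.63 × [0.026×log₁₀(120/95.129) + 0.42×log₁₀(157.73/120)]
    = 3.6196 × [0.0026226 + 0.049868] = 0.19 m

S_c ≈ 190 mm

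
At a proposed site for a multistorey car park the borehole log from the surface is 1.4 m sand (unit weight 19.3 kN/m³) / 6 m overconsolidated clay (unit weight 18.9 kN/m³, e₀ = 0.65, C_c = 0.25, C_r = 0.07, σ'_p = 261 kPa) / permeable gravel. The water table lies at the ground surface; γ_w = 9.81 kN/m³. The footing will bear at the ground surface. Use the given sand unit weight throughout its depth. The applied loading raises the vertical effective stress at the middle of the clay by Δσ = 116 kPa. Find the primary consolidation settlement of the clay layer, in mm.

S_c ≈ 149 mm

Mid-depth of clay below the ground surface: z = 1.4 + 6/2 = 4.4 m.
Total vertical stress at mid-clay: σ_v = 19.3×1.4 + 18.9×3 = 83.72 kPa.
Pore pressure: u = 9.81×(4.4 − 0) = 43.164 kPa.
Initial effective stress: σ'_0 = σ_v − u = 83.72 − 43.164 = 40.556 kPa.
Final effective stress: σ'_f = 40.556 + 116 = 156.56 kPa.
σ'_f = 156.56 ≤ σ'_p = 261 kPa, so the clay remains overconsolidated and only the recompression index applies:
S_c = C_r·H/(1+e₀)·log₁₀(σ'_f/σ'_0) = 0.07×6/1.65×log₁₀(156.56/40.556)
    = 0.25455 × 0.58663 = 0.1493 m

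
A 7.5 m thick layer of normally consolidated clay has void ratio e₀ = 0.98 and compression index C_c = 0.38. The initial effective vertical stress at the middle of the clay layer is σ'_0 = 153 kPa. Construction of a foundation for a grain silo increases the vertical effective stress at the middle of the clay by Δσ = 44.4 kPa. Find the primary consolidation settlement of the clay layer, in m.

S_c ≈ 0.159 m

Final effective stress: σ'_f = σ'_0 + Δσ = 153 + 44.4 = 197.4 kPa.
Normally consolidated clay, so the full stress increment lies on the virgin compression line:
S_c = C_c·H/(1+e₀)·log₁₀(σ'_f/σ'_0) = 0.38×7.5/(1+0.98)×log₁₀(197.4/153)
    = 1.4394 × 0.11066 = 0.1593 m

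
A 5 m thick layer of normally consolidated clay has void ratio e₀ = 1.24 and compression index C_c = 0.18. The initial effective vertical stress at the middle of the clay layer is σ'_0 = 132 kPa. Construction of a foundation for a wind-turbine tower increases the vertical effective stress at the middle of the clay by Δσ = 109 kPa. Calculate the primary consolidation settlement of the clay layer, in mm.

Final effective stress: σ'_f = σ'_0 + Δσ = 132 + 109 = 241 kPa.
Normally consolidated clay, so the full stress increment lies on the virgin compression line:
S_c = C_c·H/(1+e₀)·log₁₀(σ'_f/σ'_0) = 0.18×5/(1+1.24)×log₁₀(241/132)
    = 0.40179 × 0.26144 = 0.105 m

S_c ≈ 105 mm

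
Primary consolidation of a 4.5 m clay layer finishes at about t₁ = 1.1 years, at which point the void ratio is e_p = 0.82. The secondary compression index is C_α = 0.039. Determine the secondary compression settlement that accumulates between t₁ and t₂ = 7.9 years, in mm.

S_s ≈ 82.6 mm

Secondary compression: S_s = C_α·H/(1+e_p)·log₁₀(t₂/t₁)
S_s = 0.039×4.5/(1+0.82)×log₁₀(7.9/1.1)
    = 0.09643 × 0.8562 = 0.08257 m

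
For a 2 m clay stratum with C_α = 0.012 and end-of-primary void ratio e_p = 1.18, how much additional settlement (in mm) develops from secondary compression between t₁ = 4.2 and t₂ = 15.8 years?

Secondary compression: S_s = C_α·H/(1+e_p)·log₁₀(t₂/t₁)
S_s = 0.012×2/(1+1.18)×log₁₀(15.8/4.2)
    = 0.01101 × 0.5754 = 0.006335 m

S_s ≈ 6.33 mm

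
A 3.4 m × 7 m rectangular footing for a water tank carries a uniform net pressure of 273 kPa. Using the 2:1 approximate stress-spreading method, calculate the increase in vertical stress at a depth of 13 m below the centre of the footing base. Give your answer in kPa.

By the 2:1 method the load spreads at 1 horizontal : 2 vertical, so at depth z the loaded area has grown by z in each plan dimension:
Δσ = qBL/((B+z)(L+z)) = 273×3.4×7/((3.4+13)(7+13)) = 19.809 kPa

Δσ_z ≈ 19.8 kPa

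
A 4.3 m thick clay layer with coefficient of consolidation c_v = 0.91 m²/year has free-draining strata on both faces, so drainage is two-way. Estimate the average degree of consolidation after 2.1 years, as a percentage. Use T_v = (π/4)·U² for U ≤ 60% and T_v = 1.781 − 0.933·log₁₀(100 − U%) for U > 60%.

U ≈ 70.8 %

Drainage path length: H_d = H/2 = 2.15 m (double drainage).
T_v = c_v·t/H_d² = 0.91×2.1/2.15² = 0.41341.
T_v = 0.41341 corresponds to the U > 60% branch:
U = 1 − 10^((1.781 − T_v)/0.933)/100 = 0.7077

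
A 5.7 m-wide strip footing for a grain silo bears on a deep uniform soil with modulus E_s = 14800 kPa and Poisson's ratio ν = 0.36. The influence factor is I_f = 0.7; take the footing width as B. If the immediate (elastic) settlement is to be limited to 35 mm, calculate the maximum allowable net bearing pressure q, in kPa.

S_e = q·B·(1−ν²)/E_s · I_f  ⇒  q = S_e·E_s / (B·(1−ν²)·I_f).
q = 0.035 × 14800 / (5.7 × 0.8704 × 0.7) = 149.2 kPa

q ≈ 149 kPa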